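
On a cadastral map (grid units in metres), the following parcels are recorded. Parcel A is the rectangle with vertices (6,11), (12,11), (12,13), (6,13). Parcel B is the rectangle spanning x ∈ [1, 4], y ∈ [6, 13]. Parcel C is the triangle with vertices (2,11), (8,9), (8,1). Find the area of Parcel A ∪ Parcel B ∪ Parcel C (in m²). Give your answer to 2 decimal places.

By inclusion–exclusion:
Individual areas: |Parcel A| = 12, |Parcel B| = 21, |Parcel C| = 24.
|Parcel A∩Parcel B| = 0 (no overlap).
|Parcel A∩Parcel C| = 0.
|Parcel B∩Parcel C| = 2.6667.
|Parcel A∩Parcel B∩Parcel C| = 0.
|Parcel A ∪ Parcel B ∪ Parcel C| = 57 − 2.6667 + 0 = 54.33.

54.33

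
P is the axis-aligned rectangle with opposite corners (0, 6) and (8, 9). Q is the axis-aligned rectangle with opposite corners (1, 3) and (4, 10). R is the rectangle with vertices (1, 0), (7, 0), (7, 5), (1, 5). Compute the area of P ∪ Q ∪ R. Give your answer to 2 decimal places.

60.00

By inclusion–exclusion:
Individual areas: |P| = 24, |Q| = 21, |R| = 30.
|P∩Q|: x∈[1,4], y∈[6,9] → 3·3 = 9.
|P∩R| = 0 (no overlap).
|Q∩R|: x∈[1,4], y∈[3,5] → 3·2 = 6.
|P∩Q∩R| = 0.
|P ∪ Q ∪ R| = 75 − 15 + 0 = 60.00.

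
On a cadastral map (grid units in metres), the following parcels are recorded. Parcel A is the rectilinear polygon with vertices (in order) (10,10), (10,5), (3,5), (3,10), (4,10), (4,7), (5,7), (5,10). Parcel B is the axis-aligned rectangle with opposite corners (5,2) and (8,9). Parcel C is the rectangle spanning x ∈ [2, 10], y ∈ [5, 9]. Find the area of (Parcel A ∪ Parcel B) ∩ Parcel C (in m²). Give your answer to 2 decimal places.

|Parcel A ∪ Parcel B| = 41.
|(Parcel A ∪ Parcel B) ∩ Parcel C| = 26.00.

26.00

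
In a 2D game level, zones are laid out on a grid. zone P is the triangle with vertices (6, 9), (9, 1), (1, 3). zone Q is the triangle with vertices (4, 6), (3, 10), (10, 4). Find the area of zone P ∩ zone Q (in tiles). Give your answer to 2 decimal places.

5.90

The intersection is the polygon with vertices (7.571,4.809), (4,6), (3.885,6.462), (5.236,8.083), (6.868,6.684).
By the shoelace formula its area is 5.90.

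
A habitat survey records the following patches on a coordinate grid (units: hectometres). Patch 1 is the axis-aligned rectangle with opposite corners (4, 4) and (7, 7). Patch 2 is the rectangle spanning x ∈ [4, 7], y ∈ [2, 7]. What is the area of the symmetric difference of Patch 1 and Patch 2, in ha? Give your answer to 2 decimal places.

|Patch 1∩Patch 2|: x∈[4,7], y∈[4,7] → 3·3 = 9.
|Patch 1 △ Patch 2| = |Patch 1| + |Patch 2| − 2·|Patch 1∩Patch 2| = 9 + 15 − 18 = 6.00.

6.00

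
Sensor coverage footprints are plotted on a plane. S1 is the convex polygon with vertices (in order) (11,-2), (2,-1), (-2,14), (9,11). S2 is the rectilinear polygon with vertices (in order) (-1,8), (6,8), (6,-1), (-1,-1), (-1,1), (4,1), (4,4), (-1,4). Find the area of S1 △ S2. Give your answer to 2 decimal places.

|S1| = 134, |S2| = 48, |S1∩S2| = 38.
|S1 △ S2| = |S1| + |S2| − 2·|S1∩S2| = 134 + 48 − 76 = 106.00.

106.00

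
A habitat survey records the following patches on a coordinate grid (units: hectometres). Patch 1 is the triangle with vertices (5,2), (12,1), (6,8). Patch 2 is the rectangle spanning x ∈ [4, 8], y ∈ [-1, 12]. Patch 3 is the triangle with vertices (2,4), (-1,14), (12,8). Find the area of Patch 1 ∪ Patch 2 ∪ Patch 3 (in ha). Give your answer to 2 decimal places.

By inclusion–exclusion:
Individual areas: |Patch 1| = 21.5, |Patch 2| = 52, |Patch 3| = 56.
|Patch 1∩Patch 2| = 13.3095.
|Patch 1∩Patch 3| = 2.3526.
|Patch 2∩Patch 3| = 20.6769.
|Patch 1∩Patch 2∩Patch 3| = 2.3526.
|Patch 1 ∪ Patch 2 ∪ Patch 3| = 129.5 − 36.339 + 2.3526 = 95.51.

95.51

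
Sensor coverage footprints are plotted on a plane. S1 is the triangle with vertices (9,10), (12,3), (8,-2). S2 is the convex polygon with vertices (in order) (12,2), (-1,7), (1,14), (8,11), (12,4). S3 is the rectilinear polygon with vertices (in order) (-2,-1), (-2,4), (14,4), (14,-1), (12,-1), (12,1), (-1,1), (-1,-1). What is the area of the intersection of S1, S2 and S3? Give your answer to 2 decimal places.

4.14

The intersection is the polygon with vertices (11.388,2.235), (8.447,3.366), (8.5,4), (11.571,4), (12,3).
By the shoelace formula its area is 4.14.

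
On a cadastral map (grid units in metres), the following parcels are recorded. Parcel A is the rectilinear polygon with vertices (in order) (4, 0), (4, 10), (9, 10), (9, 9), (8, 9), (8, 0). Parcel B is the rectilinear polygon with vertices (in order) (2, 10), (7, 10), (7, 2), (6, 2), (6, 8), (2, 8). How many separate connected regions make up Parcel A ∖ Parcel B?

1

Parcel A ∖ Parcel B is a single connected region.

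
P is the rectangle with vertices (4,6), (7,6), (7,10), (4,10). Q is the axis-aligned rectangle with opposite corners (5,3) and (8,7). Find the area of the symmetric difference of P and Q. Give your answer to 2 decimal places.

|P∩Q|: x∈[5,7], y∈[6,7] → 2·1 = 2.
|P △ Q| = |P| + |Q| − 2·|P∩Q| = 12 + 12 − 4 = 20.00.

20.00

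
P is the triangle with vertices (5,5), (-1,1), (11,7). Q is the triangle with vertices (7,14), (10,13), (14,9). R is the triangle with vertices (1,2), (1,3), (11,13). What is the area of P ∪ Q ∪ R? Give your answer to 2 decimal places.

By inclusion–exclusion:
Individual areas: |P| = 6, |Q| = 4, |R| = 5.
|P∩Q| = 0.
|P∩R| = 0.1282.
|Q∩R| = 0.0435.
|P∩Q∩R| = 0.
|P ∪ Q ∪ R| = 15 − 0.1717 + 0 = 14.83.

14.83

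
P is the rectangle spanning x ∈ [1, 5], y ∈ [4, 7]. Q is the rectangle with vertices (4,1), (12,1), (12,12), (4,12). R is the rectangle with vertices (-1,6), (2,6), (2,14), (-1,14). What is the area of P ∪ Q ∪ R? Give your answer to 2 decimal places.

By inclusion–exclusion:
Individual areas: |P| = 12, |Q| = 88, |R| = 24.
|P∩Q|: x∈[4,5], y∈[4,7] → 1·3 = 3.
|P∩R|: x∈[1,2], y∈[6,7] → 1·1 = 1.
|Q∩R| = 0 (no overlap).
|P∩Q∩R| = 0.
|P ∪ Q ∪ R| = 124 − 4 + 0 = 120.00.

120.00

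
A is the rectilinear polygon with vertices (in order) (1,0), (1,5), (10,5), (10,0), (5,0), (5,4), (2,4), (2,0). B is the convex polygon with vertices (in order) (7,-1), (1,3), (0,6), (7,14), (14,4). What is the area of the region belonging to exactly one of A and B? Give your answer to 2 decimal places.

86.33

|A| = 33, |B| = 112, |A∩B| = 29.3357.
|A △ B| = |A| + |B| − 2·|A∩B| = 33 + 112 − 58.6714 = 86.33.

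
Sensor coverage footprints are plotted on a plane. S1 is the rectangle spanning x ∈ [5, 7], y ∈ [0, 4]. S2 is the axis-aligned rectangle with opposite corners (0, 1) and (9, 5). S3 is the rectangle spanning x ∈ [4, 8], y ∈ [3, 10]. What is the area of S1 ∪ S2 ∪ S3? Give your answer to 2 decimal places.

58.00

By inclusion–exclusion:
Individual areas: |S1| = 8, |S2| = 36, |S3| = 28.
|S1∩S2|: x∈[5,7], y∈[1,4] → 2·3 = 6.
|S1∩S3|: x∈[5,7], y∈[3,4] → 2·1 = 2.
|S2∩S3|: x∈[4,8], y∈[3,5] → 4·2 = 8.
|S1∩S2∩S3| = 2.
|S1 ∪ S2 ∪ S3| = 72 − 16 + 2 = 58.00.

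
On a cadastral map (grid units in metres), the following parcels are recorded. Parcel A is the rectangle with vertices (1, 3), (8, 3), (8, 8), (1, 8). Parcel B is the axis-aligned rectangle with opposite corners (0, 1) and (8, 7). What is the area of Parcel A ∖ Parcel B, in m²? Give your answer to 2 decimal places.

|Parcel A∩Parcel B|: x∈[1,8], y∈[3,7] → 7·4 = 28.
|Parcel A| = 35.
|Parcel A ∖ Parcel B| = |Parcel A| − |Parcel A∩Parcel B| = 35 − 28 = 7.00.

7.00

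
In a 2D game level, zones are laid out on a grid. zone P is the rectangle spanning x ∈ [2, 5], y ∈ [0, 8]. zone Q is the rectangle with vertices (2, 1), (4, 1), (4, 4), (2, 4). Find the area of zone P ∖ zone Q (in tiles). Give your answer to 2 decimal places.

18.00

|zone P∩zone Q|: x∈[2,4], y∈[1,4] → 2·3 = 6.
|zone P| = 24.
|zone P ∖ zone Q| = |zone P| − |zone P∩zone Q| = 24 − 6 = 18.00.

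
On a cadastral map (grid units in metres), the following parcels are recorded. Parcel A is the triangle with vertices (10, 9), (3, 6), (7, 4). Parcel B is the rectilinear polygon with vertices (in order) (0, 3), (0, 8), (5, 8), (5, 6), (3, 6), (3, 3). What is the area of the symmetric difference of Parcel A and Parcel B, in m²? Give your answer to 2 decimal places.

30.29

|Parcel A| = 13, |Parcel B| = 19, |Parcel A∩Parcel B| = 0.8571.
|Parcel A △ Parcel B| = |Parcel A| + |Parcel B| − 2·|Parcel A∩Parcel B| = 13 + 19 − 1.7143 = 30.29.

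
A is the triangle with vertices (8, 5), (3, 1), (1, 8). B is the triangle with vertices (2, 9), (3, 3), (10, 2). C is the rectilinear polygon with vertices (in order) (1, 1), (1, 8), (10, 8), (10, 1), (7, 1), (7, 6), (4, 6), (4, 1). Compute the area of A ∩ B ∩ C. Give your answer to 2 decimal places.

6.17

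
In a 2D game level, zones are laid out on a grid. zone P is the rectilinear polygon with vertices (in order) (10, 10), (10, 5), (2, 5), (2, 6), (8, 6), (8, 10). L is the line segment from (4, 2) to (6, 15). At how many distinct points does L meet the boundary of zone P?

2

The segment meets the boundary at (4.615,6), (4.462,5).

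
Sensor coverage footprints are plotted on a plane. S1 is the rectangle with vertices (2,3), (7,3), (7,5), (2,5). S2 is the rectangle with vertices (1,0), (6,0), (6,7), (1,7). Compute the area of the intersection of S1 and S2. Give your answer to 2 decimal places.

|S1∩S2|: x∈[2,6], y∈[3,5] → 4·2 = 8.

8.00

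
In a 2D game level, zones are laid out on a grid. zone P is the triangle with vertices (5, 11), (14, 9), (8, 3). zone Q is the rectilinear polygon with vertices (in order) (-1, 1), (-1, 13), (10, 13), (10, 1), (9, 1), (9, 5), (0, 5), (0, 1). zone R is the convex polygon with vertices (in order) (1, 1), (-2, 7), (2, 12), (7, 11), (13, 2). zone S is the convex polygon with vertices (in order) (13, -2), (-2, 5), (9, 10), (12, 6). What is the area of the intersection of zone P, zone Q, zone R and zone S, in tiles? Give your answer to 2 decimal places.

The intersection is the polygon with vertices (9,4), (9,5), (7.25,5), (5.903,8.592), (7.977,9.535), (10,6.5), (10,5).
By the shoelace formula its area is 12.61.

12.61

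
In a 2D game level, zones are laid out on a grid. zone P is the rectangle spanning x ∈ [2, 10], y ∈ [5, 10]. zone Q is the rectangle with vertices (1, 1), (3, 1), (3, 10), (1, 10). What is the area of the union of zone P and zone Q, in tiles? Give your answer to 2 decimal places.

By inclusion–exclusion:
Individual areas: |zone P| = 40, |zone Q| = 18.
|zone P∩zone Q|: x∈[2,3], y∈[5,10] → 1·5 = 5.
|zone P ∪ zone Q| = 58 − 5 = 53.00.

53.00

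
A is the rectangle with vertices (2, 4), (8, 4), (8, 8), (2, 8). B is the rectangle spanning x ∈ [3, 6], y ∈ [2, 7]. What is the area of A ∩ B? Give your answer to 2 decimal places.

|A∩B|: x∈[3,6], y∈[4,7] → 3·3 = 9.

9.00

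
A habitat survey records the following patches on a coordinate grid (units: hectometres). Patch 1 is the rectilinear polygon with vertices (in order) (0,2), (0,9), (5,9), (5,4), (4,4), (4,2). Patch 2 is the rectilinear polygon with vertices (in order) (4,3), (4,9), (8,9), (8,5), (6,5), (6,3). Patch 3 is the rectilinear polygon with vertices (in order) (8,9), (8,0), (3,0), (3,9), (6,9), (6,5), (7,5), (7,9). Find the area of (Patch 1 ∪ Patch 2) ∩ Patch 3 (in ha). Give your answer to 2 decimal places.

|Patch 1 ∪ Patch 2| = 48.
|(Patch 1 ∪ Patch 2) ∩ Patch 3| = 23.00.

23.00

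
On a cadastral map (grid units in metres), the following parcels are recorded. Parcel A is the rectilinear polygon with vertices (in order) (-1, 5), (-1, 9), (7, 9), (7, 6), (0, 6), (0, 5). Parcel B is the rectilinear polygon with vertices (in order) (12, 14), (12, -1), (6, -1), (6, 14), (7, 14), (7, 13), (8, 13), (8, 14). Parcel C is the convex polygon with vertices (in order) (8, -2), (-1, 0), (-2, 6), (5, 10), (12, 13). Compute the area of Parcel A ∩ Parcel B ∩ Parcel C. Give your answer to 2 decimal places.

3.00

The intersection is the polygon with vertices (7,6), (6,6), (6,9), (7,9).
By the shoelace formula its area is 3.00.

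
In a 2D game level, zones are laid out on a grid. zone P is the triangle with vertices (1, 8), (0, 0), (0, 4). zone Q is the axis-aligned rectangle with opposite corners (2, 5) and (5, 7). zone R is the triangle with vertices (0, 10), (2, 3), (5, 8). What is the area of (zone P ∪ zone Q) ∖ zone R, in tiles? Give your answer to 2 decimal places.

|zone P ∪ zone Q| = 8.
|(zone P ∪ zone Q) ∩ zone R| = 3.6522.
|(zone P ∪ zone Q) ∖ zone R| = 8 − 3.6522 = 4.35.

4.35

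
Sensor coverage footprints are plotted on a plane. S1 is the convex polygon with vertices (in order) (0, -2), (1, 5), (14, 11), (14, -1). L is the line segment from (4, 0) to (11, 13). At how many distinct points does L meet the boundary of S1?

The segment meets the boundary at (8.575,8.496).

1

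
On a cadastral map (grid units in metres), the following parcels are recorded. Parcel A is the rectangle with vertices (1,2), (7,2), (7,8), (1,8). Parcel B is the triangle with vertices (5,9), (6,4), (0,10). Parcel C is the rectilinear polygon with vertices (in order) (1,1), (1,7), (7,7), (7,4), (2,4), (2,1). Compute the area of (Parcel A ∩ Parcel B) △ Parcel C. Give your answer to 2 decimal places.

|Parcel A ∩ Parcel B| = 6.4.
|(Parcel A ∩ Parcel B) ∩ Parcel C| = 3.6.
|(Parcel A ∩ Parcel B) △ Parcel C| = 6.4 + 21 − 7.2 = 20.20.

20.20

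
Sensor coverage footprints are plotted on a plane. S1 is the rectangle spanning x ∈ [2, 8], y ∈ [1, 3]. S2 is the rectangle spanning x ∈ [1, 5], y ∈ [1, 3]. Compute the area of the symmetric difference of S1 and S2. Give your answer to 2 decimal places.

8.00

|S1∩S2|: x∈[2,5], y∈[1,3] → 3·2 = 6.
|S1 △ S2| = |S1| + |S2| − 2·|S1∩S2| = 12 + 8 − 12 = 8.00.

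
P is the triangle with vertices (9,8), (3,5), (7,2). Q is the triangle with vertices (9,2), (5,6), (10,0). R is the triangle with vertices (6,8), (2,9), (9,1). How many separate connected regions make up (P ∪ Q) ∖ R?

3

(P ∪ Q) ∖ R splits into 3 disjoint pieces (area 4.0533, area 0.7574, area 6.0007).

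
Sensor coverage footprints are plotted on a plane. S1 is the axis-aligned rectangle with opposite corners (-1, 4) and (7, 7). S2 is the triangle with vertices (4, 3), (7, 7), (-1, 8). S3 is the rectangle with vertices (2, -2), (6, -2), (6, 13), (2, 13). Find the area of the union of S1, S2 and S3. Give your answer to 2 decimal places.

By inclusion–exclusion:
Individual areas: |S1| = 24, |S2| = 17.5, |S3| = 60.
|S1∩S2| = 13.125.
|S1∩S3|: x∈[2,6], y∈[4,7] → 4·3 = 12.
|S2∩S3| = 12.8333.
|S1∩S2∩S3| = 10.4583.
|S1 ∪ S2 ∪ S3| = 101.5 − 37.9583 + 10.4583 = 74.00.

74.00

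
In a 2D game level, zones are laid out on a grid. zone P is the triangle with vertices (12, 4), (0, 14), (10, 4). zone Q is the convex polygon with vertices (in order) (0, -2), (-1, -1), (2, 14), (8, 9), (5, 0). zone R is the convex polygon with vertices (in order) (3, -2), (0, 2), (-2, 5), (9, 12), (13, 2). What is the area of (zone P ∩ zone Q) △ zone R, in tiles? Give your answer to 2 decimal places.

113.83

|zone P ∩ zone Q| = 4.3326.
|(zone P ∩ zone Q) ∩ zone R| = 2.5016.
|(zone P ∩ zone Q) △ zone R| = 4.3326 + 114.5 − 5.0033 = 113.83.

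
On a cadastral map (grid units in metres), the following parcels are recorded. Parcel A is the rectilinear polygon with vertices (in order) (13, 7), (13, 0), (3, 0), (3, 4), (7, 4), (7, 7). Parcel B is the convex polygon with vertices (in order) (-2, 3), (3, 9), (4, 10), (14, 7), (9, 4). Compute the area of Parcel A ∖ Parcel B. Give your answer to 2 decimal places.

|Parcel A| = 58, |Parcel A∩Parcel B| = 14.8364.
|Parcel A ∖ Parcel B| = |Parcel A| − |Parcel A∩Parcel B| = 58 − 14.8364 = 43.16.

43.16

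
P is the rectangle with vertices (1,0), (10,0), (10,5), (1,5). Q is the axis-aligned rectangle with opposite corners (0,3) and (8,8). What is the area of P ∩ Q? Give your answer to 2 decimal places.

|P∩Q|: x∈[1,8], y∈[3,5] → 7·2 = 14.

14.00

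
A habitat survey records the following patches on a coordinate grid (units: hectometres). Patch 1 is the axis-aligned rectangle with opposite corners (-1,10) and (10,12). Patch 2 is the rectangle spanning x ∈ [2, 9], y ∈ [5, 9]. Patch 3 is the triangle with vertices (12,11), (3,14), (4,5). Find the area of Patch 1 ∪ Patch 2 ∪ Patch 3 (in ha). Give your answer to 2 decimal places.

64.32

By inclusion–exclusion:
Individual areas: |Patch 1| = 22, |Patch 2| = 28, |Patch 3| = 39.
|Patch 1∩Patch 2| = 0 (no overlap).
|Patch 1∩Patch 3| = 13.1667.
|Patch 2∩Patch 3| = 11.5139.
|Patch 1∩Patch 2∩Patch 3| = 0.
|Patch 1 ∪ Patch 2 ∪ Patch 3| = 89 − 24.6806 + 0 = 64.32.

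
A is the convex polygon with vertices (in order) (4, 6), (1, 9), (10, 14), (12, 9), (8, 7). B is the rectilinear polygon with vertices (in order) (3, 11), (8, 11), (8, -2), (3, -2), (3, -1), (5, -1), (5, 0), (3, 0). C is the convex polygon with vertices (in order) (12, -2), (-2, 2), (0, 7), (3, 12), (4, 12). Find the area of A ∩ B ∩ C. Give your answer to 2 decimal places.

12.50

The intersection is the polygon with vertices (3,10.111), (4.578,10.988), (7,6.75), (4,6), (3,7).
By the shoelace formula its area is 12.50.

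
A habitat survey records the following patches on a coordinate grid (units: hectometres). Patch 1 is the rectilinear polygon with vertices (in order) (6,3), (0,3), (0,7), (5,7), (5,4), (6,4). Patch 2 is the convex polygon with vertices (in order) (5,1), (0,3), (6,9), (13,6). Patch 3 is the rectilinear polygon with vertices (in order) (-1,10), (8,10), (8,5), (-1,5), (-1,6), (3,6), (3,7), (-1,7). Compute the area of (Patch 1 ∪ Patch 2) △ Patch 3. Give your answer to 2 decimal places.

|Patch 1 ∪ Patch 2| = 58.5.
|(Patch 1 ∪ Patch 2) ∩ Patch 3| = 18.1429.
|(Patch 1 ∪ Patch 2) △ Patch 3| = 58.5 + 41 − 36.2857 = 63.21.

63.21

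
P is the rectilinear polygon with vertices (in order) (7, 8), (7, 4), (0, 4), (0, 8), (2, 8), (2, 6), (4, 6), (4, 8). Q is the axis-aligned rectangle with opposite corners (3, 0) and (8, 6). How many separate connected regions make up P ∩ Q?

1

P ∩ Q is a single connected region.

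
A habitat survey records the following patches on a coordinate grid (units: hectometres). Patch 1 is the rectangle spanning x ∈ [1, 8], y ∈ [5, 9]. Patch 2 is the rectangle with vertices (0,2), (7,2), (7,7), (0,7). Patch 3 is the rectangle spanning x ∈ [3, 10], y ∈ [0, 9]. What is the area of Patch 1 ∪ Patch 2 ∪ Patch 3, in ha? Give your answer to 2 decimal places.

82.00

By inclusion–exclusion:
Individual areas: |Patch 1| = 28, |Patch 2| = 35, |Patch 3| = 63.
|Patch 1∩Patch 2|: x∈[1,7], y∈[5,7] → 6·2 = 12.
|Patch 1∩Patch 3|: x∈[3,8], y∈[5,9] → 5·4 = 20.
|Patch 2∩Patch 3|: x∈[3,7], y∈[2,7] → 4·5 = 20.
|Patch 1∩Patch 2∩Patch 3| = 8.
|Patch 1 ∪ Patch 2 ∪ Patch 3| = 126 − 52 + 8 = 82.00.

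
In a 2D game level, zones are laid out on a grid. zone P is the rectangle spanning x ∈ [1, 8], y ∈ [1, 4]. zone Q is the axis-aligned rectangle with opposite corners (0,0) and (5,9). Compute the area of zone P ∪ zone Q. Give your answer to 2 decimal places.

54.00

By inclusion–exclusion:
Individual areas: |zone P| = 21, |zone Q| = 45.
|zone P∩zone Q|: x∈[1,5], y∈[1,4] → 4·3 = 12.
|zone P ∪ zone Q| = 66 − 12 = 54.00.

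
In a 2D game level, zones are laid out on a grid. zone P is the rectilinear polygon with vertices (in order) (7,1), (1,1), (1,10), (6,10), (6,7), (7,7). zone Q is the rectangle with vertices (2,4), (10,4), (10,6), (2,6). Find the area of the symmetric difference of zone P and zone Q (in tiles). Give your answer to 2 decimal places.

|zone P| = 51, |zone Q| = 16, |zone P∩zone Q| = 10.
|zone P △ zone Q| = |zone P| + |zone Q| − 2·|zone P∩zone Q| = 51 + 16 − 20 = 47.00.

47.00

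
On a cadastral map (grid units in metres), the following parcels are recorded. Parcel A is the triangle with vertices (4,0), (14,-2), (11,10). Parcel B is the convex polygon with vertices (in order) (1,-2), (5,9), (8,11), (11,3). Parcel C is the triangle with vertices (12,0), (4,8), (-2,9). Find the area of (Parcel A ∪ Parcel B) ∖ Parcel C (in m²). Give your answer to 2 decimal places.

|Parcel A ∪ Parcel B| = 96.9111.
|(Parcel A ∪ Parcel B) ∩ Parcel C| = 11.2009.
|(Parcel A ∪ Parcel B) ∖ Parcel C| = 96.9111 − 11.2009 = 85.71.

85.71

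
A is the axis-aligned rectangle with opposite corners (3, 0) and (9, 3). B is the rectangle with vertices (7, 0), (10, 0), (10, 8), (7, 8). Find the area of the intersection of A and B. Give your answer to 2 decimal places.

|A∩B|: x∈[7,9], y∈[0,3] → 2·3 = 6.

6.00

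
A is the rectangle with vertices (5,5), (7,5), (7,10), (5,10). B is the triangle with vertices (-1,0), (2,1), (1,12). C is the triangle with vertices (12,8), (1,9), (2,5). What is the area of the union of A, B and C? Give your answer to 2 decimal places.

43.58

By inclusion–exclusion:
Individual areas: |A| = 10, |B| = 17, |C| = 21.5.
|A∩B| = 0.
|A∩C| = 4.6909.
|B∩C| = 0.2304.
|A∩B∩C| = 0.
|A ∪ B ∪ C| = 48.5 − 4.9213 + 0 = 43.58.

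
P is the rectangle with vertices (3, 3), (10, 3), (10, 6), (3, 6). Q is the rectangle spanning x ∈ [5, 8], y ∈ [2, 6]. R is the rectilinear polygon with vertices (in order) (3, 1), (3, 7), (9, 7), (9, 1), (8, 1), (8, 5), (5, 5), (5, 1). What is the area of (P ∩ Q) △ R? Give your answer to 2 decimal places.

27.00

|P ∩ Q| = 9.
|(P ∩ Q) ∩ R| = 3.
|(P ∩ Q) △ R| = 9 + 24 − 6 = 27.00.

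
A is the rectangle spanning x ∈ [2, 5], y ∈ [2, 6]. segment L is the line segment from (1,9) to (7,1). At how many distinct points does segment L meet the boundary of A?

The segment meets the boundary at (5,3.667), (3.25,6).

2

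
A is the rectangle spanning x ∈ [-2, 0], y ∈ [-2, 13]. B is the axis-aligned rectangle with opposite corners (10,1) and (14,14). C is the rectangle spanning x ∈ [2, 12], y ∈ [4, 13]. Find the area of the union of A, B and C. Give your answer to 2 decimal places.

By inclusion–exclusion:
Individual areas: |A| = 30, |B| = 52, |C| = 90.
|A∩B| = 0 (no overlap).
|A∩C| = 0 (no overlap).
|B∩C|: x∈[10,12], y∈[4,13] → 2·9 = 18.
|A∩B∩C| = 0.
|A ∪ B ∪ C| = 172 − 18 + 0 = 154.00.

154.00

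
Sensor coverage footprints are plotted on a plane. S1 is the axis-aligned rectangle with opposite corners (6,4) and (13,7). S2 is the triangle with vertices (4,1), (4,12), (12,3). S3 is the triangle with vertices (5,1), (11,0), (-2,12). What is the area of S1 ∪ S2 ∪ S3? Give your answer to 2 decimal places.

71.13

By inclusion–exclusion:
Individual areas: |S1| = 21, |S2| = 44, |S3| = 29.5.
|S1∩S2| = 11.3333.
|S1∩S3| = 0.2051.
|S2∩S3| = 12.0359.
|S1∩S2∩S3| = 0.2051.
|S1 ∪ S2 ∪ S3| = 94.5 − 23.5743 + 0.2051 = 71.13.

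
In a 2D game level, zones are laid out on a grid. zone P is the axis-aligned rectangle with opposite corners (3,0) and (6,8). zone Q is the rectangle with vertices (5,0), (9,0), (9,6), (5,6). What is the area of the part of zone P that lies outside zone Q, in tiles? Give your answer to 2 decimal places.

18.00

|zone P∩zone Q|: x∈[5,6], y∈[0,6] → 1·6 = 6.
|zone P| = 24.
|zone P ∖ zone Q| = |zone P| − |zone P∩zone Q| = 24 − 6 = 18.00.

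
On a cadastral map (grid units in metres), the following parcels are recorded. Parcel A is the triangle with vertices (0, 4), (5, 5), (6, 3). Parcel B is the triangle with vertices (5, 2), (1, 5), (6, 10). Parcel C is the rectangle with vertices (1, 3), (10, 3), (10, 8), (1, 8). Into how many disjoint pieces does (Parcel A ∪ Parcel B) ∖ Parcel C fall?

3

(Parcel A ∪ Parcel B) ∖ Parcel C splits into 3 disjoint pieces (area 1.75, area 0.7292, area 0.1833).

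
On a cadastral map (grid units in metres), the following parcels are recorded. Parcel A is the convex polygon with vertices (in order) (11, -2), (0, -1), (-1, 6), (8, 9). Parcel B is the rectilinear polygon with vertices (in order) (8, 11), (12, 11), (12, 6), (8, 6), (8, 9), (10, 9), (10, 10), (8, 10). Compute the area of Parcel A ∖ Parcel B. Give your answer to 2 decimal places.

|Parcel A| = 92, |Parcel A∩Parcel B| = 1.2273.
|Parcel A ∖ Parcel B| = |Parcel A| − |Parcel A∩Parcel B| = 92 − 1.2273 = 90.77.

90.77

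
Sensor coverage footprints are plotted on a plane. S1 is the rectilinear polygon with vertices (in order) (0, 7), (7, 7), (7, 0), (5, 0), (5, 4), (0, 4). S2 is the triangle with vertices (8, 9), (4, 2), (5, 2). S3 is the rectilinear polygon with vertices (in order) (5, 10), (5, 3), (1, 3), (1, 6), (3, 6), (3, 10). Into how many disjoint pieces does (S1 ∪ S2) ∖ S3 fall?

(S1 ∪ S2) ∖ S3 splits into 2 disjoint pieces (area 15.0238, area 5).

2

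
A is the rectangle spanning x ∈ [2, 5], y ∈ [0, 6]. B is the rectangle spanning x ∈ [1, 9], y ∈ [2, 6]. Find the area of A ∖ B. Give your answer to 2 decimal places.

6.00

|A∩B|: x∈[2,5], y∈[2,6] → 3·4 = 12.
|A| = 18.
|A ∖ B| = |A| − |A∩B| = 18 − 12 = 6.00.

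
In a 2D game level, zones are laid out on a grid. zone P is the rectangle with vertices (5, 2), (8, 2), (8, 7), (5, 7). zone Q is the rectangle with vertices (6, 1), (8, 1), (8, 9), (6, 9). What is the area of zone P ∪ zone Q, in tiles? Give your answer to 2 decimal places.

21.00

By inclusion–exclusion:
Individual areas: |zone P| = 15, |zone Q| = 16.
|zone P∩zone Q|: x∈[6,8], y∈[2,7] → 2·5 = 10.
|zone P ∪ zone Q| = 31 − 10 = 21.00.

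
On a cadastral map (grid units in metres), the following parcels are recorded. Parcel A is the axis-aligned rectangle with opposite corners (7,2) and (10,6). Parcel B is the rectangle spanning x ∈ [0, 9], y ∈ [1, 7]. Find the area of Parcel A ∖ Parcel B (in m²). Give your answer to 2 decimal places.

4.00

|Parcel A∩Parcel B|: x∈[7,9], y∈[2,6] → 2·4 = 8.
|Parcel A| = 12.
|Parcel A ∖ Parcel B| = |Parcel A| − |Parcel A∩Parcel B| = 12 − 8 = 4.00.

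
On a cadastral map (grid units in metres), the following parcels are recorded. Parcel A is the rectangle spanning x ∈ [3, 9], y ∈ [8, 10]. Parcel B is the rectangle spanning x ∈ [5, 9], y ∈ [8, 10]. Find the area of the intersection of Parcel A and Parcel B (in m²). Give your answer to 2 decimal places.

8.00

|Parcel A∩Parcel B|: x∈[5,9], y∈[8,10] → 4·2 = 8.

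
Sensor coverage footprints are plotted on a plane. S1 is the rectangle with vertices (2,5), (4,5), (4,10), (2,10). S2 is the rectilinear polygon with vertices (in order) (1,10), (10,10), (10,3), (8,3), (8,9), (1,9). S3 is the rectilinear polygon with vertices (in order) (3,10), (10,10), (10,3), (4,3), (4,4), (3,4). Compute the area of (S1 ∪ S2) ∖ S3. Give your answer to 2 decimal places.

|S1 ∪ S2| = 29.
|(S1 ∪ S2) ∩ S3| = 23.
|(S1 ∪ S2) ∖ S3| = 29 − 23 = 6.00.

6.00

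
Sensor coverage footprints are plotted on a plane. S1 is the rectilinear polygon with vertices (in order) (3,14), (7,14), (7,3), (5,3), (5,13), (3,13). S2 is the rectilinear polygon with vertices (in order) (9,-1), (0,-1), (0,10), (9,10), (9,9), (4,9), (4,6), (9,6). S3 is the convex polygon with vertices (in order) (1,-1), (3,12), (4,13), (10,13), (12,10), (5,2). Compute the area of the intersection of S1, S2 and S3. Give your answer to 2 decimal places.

7.28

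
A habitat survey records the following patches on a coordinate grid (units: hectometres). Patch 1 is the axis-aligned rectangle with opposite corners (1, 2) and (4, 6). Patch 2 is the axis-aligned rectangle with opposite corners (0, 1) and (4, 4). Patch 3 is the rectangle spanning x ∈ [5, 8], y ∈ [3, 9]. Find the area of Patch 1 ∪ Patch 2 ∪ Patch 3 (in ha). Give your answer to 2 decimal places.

By inclusion–exclusion:
Individual areas: |Patch 1| = 12, |Patch 2| = 12, |Patch 3| = 18.
|Patch 1∩Patch 2|: x∈[1,4], y∈[2,4] → 3·2 = 6.
|Patch 1∩Patch 3| = 0 (no overlap).
|Patch 2∩Patch 3| = 0 (no overlap).
|Patch 1∩Patch 2∩Patch 3| = 0.
|Patch 1 ∪ Patch 2 ∪ Patch 3| = 42 − 6 + 0 = 36.00.

36.00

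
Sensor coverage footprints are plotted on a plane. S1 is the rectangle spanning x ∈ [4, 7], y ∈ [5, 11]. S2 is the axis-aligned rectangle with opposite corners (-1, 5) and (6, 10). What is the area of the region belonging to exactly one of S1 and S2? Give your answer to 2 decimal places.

|S1∩S2|: x∈[4,6], y∈[5,10] → 2·5 = 10.
|S1 △ S2| = |S1| + |S2| − 2·|S1∩S2| = 18 + 35 − 20 = 33.00.

33.00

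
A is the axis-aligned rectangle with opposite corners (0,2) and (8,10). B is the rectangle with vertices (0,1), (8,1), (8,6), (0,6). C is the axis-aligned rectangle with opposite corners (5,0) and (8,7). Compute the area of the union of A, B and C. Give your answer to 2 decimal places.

By inclusion–exclusion:
Individual areas: |A| = 64, |B| = 40, |C| = 21.
|A∩B|: x∈[0,8], y∈[2,6] → 8·4 = 32.
|A∩C|: x∈[5,8], y∈[2,7] → 3·5 = 15.
|B∩C|: x∈[5,8], y∈[1,6] → 3·5 = 15.
|A∩B∩C| = 12.
|A ∪ B ∪ C| = 125 − 62 + 12 = 75.00.

75.00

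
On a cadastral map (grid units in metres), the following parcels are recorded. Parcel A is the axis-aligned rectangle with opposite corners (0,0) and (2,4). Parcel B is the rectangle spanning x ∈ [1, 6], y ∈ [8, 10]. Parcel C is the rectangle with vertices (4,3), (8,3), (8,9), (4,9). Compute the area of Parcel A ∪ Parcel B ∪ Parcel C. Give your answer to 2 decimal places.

40.00

By inclusion–exclusion:
Individual areas: |Parcel A| = 8, |Parcel B| = 10, |Parcel C| = 24.
|Parcel A∩Parcel B| = 0 (no overlap).
|Parcel A∩Parcel C| = 0 (no overlap).
|Parcel B∩Parcel C|: x∈[4,6], y∈[8,9] → 2·1 = 2.
|Parcel A∩Parcel B∩Parcel C| = 0.
|Parcel A ∪ Parcel B ∪ Parcel C| = 42 − 2 + 0 = 40.00.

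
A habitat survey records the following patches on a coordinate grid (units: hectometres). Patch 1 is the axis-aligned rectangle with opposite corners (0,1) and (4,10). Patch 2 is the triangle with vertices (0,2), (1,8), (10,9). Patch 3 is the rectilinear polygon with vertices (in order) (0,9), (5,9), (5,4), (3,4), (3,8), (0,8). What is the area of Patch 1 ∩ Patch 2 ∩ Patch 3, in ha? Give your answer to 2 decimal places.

4.05

The intersection is the polygon with vertices (3,4.1), (3,8), (1,8), (4,8.333), (4,4.8).
By the shoelace formula its area is 4.05.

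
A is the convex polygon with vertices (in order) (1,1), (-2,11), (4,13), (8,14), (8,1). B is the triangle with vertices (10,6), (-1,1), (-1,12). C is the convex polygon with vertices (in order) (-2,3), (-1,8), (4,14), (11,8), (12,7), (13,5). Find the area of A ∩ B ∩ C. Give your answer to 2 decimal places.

43.87

The intersection is the polygon with vertices (-1,8), (1.292,10.75), (8,7.091), (8,5.091), (5.641,4.019), (0.308,3.308), (-1,7.667).
By the shoelace formula its area is 43.87.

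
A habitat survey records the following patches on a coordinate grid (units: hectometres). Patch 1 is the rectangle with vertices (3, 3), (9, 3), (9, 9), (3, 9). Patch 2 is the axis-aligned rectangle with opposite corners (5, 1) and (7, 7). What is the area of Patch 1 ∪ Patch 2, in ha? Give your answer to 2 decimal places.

By inclusion–exclusion:
Individual areas: |Patch 1| = 36, |Patch 2| = 12.
|Patch 1∩Patch 2|: x∈[5,7], y∈[3,7] → 2·4 = 8.
|Patch 1 ∪ Patch 2| = 48 − 8 = 40.00.

40.00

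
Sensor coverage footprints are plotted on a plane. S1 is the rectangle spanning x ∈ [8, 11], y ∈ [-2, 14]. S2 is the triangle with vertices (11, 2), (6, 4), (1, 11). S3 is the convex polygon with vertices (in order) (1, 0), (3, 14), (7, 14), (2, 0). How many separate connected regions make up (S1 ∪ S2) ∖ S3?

(S1 ∪ S2) ∖ S3 splits into 2 disjoint pieces (area 55.1863, area 0.4558).

2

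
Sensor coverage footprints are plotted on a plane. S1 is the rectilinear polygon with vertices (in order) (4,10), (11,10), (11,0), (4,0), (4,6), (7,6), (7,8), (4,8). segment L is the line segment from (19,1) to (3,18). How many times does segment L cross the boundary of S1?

2

The segment meets the boundary at (10.529,10), (11,9.5).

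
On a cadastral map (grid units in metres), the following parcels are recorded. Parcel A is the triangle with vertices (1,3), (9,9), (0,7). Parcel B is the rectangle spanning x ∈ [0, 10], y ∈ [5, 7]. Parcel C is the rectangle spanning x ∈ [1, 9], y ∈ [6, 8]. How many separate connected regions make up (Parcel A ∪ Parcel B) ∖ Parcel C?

(Parcel A ∪ Parcel B) ∖ Parcel C splits into 2 disjoint pieces (area 15.2778, area 1.5833).

2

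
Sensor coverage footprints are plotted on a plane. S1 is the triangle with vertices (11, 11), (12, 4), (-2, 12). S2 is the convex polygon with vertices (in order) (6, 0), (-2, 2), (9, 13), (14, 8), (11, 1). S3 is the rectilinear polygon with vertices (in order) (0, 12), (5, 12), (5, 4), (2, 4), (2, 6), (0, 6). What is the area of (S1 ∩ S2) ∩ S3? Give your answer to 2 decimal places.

0.32

The region (S1 ∩ S2) ∩ S3 is the polygon with vertices (4.364,8.364), (5,9), (5,8).
By the shoelace formula its area is 0.32.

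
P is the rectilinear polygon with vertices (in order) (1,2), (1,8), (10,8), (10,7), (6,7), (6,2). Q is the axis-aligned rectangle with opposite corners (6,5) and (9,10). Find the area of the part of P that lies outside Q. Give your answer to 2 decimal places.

31.00

|P| = 34, |P∩Q| = 3.
|P ∖ Q| = |P| − |P∩Q| = 34 − 3 = 31.00.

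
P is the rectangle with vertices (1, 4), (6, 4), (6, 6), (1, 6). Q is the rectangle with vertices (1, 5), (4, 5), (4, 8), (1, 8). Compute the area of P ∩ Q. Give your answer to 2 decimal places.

|P∩Q|: x∈[1,4], y∈[5,6] → 3·1 = 3.

3.00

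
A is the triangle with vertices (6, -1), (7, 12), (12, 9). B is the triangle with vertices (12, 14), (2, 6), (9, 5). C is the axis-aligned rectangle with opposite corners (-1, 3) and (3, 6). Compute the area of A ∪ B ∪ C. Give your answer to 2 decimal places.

By inclusion–exclusion:
Individual areas: |A| = 34, |B| = 33, |C| = 12.
|A∩B| = 17.3091.
|A∩C| = 0.
|B∩C| = 0.0714.
|A∩B∩C| = 0.
|A ∪ B ∪ C| = 79 − 17.3805 + 0 = 61.62.

61.62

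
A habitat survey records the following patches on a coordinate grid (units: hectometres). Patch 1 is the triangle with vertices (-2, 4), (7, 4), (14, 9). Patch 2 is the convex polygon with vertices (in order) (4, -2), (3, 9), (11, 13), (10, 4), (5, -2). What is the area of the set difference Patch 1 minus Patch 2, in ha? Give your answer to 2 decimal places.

7.20

|Patch 1| = 22.5, |Patch 1∩Patch 2| = 15.2976.
|Patch 1 ∖ Patch 2| = |Patch 1| − |Patch 1∩Patch 2| = 22.5 − 15.2976 = 7.20.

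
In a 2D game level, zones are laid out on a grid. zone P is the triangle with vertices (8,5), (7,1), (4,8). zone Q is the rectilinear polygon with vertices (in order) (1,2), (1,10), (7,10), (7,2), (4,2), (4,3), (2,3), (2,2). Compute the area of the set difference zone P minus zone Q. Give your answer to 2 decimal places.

|zone P| = 9.5, |zone P∩zone Q| = 6.9107.
|zone P ∖ zone Q| = |zone P| − |zone P∩zone Q| = 9.5 − 6.9107 = 2.59.

2.59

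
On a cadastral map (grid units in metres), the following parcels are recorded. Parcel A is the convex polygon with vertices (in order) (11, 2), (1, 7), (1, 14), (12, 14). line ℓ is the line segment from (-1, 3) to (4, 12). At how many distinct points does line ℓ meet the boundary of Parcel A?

1

The segment meets the boundary at (1.174,6.913).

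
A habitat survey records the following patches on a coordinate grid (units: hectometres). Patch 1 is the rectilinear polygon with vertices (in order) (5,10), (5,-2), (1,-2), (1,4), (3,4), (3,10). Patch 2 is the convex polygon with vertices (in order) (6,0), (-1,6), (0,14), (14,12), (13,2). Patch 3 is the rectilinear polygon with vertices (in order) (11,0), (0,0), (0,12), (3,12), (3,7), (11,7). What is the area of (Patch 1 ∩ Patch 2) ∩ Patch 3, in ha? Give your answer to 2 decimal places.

|Patch 1 ∩ Patch 2| = 17.7619.
|(Patch 1 ∩ Patch 2) ∩ Patch 3| = 11.76.

11.76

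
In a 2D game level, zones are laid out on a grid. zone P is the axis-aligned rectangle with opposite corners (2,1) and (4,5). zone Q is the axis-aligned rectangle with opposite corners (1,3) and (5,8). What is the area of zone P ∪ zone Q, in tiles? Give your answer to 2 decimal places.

24.00

By inclusion–exclusion:
Individual areas: |zone P| = 8, |zone Q| = 20.
|zone P∩zone Q|: x∈[2,4], y∈[3,5] → 2·2 = 4.
|zone P ∪ zone Q| = 28 − 4 = 24.00.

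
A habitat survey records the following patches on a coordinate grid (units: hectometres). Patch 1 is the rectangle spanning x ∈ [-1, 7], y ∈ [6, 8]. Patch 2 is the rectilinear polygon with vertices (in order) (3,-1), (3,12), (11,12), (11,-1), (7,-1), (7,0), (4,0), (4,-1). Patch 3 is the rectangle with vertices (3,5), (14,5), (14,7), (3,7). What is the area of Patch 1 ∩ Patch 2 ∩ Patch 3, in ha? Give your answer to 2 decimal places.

The intersection is the polygon with vertices (7,6), (3,6), (3,7), (7,7).
By the shoelace formula its area is 4.00.

4.00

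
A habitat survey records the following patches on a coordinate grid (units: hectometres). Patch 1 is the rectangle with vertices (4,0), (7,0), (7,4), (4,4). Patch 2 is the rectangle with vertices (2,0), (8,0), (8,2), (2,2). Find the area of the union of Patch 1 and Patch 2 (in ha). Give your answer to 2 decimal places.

18.00

By inclusion–exclusion:
Individual areas: |Patch 1| = 12, |Patch 2| = 12.
|Patch 1∩Patch 2|: x∈[4,7], y∈[0,2] → 3·2 = 6.
|Patch 1 ∪ Patch 2| = 24 − 6 = 18.00.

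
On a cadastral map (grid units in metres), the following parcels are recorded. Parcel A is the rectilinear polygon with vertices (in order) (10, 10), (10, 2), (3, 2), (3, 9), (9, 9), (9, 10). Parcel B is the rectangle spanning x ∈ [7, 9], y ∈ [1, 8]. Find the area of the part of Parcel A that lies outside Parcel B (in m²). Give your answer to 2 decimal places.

|Parcel A| = 50, |Parcel A∩Parcel B| = 12.
|Parcel A ∖ Parcel B| = |Parcel A| − |Parcel A∩Parcel B| = 50 − 12 = 38.00.

38.00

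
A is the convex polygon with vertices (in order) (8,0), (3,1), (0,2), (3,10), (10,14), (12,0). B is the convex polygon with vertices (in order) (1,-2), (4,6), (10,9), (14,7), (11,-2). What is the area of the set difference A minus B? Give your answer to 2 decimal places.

|A| = 109, |A∩B| = 60.0343.
|A ∖ B| = |A| − |A∩B| = 109 − 60.0343 = 48.97.

48.97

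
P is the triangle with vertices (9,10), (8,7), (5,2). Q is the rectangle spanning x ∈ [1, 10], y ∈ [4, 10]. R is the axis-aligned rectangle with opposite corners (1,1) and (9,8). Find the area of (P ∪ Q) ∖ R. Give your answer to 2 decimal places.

|P ∪ Q| = 54.2.
|(P ∪ Q) ∩ R| = 32.2.
|(P ∪ Q) ∖ R| = 54.2 − 32.2 = 22.00.

22.00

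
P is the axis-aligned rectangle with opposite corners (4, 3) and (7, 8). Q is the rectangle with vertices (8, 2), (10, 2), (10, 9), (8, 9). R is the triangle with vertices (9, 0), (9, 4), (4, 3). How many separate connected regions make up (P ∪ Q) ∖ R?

2

(P ∪ Q) ∖ R splits into 2 disjoint pieces (area 14.1, area 12.1).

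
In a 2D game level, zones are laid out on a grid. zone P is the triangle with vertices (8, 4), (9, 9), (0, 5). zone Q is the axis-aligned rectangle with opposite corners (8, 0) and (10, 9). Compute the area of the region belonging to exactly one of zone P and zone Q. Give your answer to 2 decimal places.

33.94

|zone P| = 20.5, |zone Q| = 18, |zone P∩zone Q| = 2.2778.
|zone P △ zone Q| = |zone P| + |zone Q| − 2·|zone P∩zone Q| = 20.5 + 18 − 4.5556 = 33.94.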